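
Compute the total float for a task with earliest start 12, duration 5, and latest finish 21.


EF = ES + duration = 12 + 5 = 17
LS = LF - duration = 21 - 5 = 16
Total Float = LF - EF = 21 - 17
(or LS - ES = 16 - 12)
= 4


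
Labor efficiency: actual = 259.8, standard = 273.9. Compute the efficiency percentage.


Efficiency = (actual / standard) × 100
= (259.8 / 273.9) × 100
= 94.9%


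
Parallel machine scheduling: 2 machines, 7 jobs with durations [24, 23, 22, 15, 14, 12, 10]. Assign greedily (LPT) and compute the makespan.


Jobs (LPT sorted): [24, 23, 22, 15, 14, 12, 10]
Machines: 2
  J=24 → Machine 1 (load: 0+24=24)
  J=23 → Machine 2 (load: 0+23=23)
  J=22 → Machine 2 (load: 23+22=45)
  J=15 → Machine 1 (load: 24+15=39)
  J=14 → Machine 1 (load: 39+14=53)
  J=12 → Machine 2 (load: 45+12=57)
  J=10 → Machine 1 (load: 53+10=63)
Machine loads: [63, 57]
Makespan = max = 63 time units


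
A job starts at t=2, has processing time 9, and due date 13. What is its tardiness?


Completion = start + processing = 2 + 9 = 11
Tardiness = max(0, C - d) = max(0, 11 - 13)
= max(0, -2)
= 0


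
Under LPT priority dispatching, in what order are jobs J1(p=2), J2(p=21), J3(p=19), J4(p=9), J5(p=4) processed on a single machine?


LPT: sort by longest processing time first
  J2: p=21
  J3: p=19
  J4: p=9
  J5: p=4
  J1: p=2
Order: J2 → J3 → J4 → J5 → J1


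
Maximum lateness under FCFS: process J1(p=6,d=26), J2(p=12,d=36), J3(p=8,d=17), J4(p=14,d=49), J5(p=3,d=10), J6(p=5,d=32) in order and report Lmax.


Lateness per job (L = C - d):
  J1: C=6, d=26, L=-20
  J2: C=18, d=36, L=-18
  J3: C=26, d=17, L=9
  J4: C=40, d=49, L=-9
  J5: C=43, d=10, L=33
  J6: C=48, d=32, L=16
Lmax = max(-20, -18, 9, -9, 33, 16)
= 33


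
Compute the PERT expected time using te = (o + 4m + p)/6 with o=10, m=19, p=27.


te = (o + 4m + p) / 6
= (10 + 4×19 + 27) / 6
= (10 + 76 + 27) / 6
= 113 / 6
= 18.83


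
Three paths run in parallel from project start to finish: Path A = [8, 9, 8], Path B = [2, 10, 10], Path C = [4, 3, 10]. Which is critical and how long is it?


Path A: 8 + 9 + 8 = 25
Path B: 2 + 10 + 10 = 22
Path C: 4 + 3 + 10 = 17
Critical path = longest = max(25, 22, 17)
= 25 (Path A)


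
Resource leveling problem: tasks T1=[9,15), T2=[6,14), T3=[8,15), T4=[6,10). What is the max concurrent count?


Check each time point for overlaps:
  t=9: 4 tasks active (T1, T2, T3, T4)
Max concurrent = 4


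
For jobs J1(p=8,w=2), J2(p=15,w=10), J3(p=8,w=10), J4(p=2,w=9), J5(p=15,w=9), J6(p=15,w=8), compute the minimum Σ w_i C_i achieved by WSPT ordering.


WSPT order (by p/w): J4 → J3 → J2 → J5 → J6 → J1
  J4: C=2, w·C=9×2=18
  J3: C=10, w·C=10×10=100
  J2: C=25, w·C=10×25=250
  J5: C=40, w·C=9×40=360
  J6: C=55, w·C=8×55=440
  J1: C=63, w·C=2×63=126
Σ w·C = 1294
= 1294


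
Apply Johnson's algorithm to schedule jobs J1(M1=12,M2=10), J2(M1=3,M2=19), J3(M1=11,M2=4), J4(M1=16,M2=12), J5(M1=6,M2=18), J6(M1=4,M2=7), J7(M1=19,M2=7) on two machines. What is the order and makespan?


Johnson's rule:
Group 1 (M1≤M2, sort by M1): ['J2', 'J6', 'J5']
Group 2 (M1>M2, sort desc M2): ['J4', 'J1', 'J7', 'J3']
Sequence: J2 → J6 → J5 → J4 → J1 → J7 → J3
Makespan calculation:
  J2: M1 done=3, M2 done=22
  J6: M1 done=7, M2 done=29
  J5: M1 done=13, M2 done=47
  J4: M1 done=29, M2 done=59
  J1: M1 done=41, M2 done=69
  J7: M1 done=60, M2 done=76
  J3: M1 done=71, M2 done=80
= Sequence: J2 → J6 → J5 → J4 → J1 → J7 → J3, Makespan: 80


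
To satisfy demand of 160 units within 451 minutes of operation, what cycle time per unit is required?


Cycle time = available time / demand
= 451 / 160
= 2.82 min/unit


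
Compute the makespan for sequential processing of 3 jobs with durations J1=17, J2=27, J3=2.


Sequential makespan: sum all processing times
= 17 + 27 + 2
= 46 time units


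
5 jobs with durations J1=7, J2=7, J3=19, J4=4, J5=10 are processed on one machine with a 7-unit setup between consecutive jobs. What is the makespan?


Makespan = Σ processing + (n-1) × setup
= (7 + 7 + 19 + 4 + 10) + (5-1)×7
= 47 + 28
= 75 time units


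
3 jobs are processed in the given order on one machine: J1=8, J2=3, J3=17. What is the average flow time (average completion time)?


Completion times:
  J1: completes at 8
  J2: completes at 11
  J3: completes at 28
Sum = 47
Average = 47/3
= 15.67


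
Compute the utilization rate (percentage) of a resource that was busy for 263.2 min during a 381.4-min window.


Utilization = busy / total × 100
= 263.2 / 381.4 × 100
= 69.0%


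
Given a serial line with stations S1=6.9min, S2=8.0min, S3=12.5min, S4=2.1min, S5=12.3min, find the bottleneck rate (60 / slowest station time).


Bottleneck = longest station time
Station times: [6.9, 8.0, 12.5, 2.1, 12.3]
Max = 12.5 min
Rate = 60 / 12.5
= 4.80 units/hour (bottleneck: 12.5min)


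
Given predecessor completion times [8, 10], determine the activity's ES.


ES = max of all predecessor completion times
Predecessors: [8, 10]
ES = max(8, 10)
= 10


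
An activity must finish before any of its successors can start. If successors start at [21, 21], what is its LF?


LF = min of all successor start times
Successors start at: [21, 21]
LF = min(21, 21)
= 21


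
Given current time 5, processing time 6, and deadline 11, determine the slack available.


Slack = due - current_time - processing
= 11 - 5 - 6
= 0


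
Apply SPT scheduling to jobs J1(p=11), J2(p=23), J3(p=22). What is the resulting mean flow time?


SPT order: J1 → J3 → J2
Completion times:
  J1: C=11
  J3: C=33
  J2: C=56
Sum = 100, n = 3
Mean flow = 100/3
= 33.33


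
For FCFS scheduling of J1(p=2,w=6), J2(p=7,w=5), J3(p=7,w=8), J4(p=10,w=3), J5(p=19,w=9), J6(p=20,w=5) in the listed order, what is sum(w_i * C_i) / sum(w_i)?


Completion times:
  J1: C=2, w×C=6×2=12
  J2: C=9, w×C=5×9=45
  J3: C=16, w×C=8×16=128
  J4: C=26, w×C=3×26=78
  J5: C=45, w×C=9×45=405
  J6: C=65, w×C=5×65=325
Sum w×C = 993
Sum w = 36
Weighted avg = 993/36
= 27.58


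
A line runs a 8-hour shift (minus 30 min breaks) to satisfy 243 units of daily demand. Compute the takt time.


Available = 8×60 - 30 = 450 min
Takt time = 450 / 243
= 1.85 min/unit


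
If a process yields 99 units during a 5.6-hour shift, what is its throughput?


Throughput = units / time
= 99 / 5.6
= 17.7 units/hour


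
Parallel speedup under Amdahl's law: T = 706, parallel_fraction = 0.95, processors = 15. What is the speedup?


Amdahl's law: T_p = T × ((1-p) + p/N)
= 706 × ((1-0.95) + 0.95/15)
= 706 × (0.05 + 0.0633)
= 706 × 0.1133
= 80.01
Speedup = 706/80.01
= 8.82×


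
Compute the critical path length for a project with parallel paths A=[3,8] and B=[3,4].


Path A: 3 + 8 = 11
Path B: 3 + 4 = 7
Critical path = longest = max(11, 7)
= 11 (Path A)


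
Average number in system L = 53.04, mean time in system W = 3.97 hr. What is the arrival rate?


Little's law: L = λW → λ = L / W
= 53.04 / 3.97
= 13.36 per hour


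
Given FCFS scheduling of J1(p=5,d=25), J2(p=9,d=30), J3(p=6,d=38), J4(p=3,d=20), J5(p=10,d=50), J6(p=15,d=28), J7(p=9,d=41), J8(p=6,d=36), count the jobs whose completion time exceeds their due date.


Completion vs due date:
  J1: C=5, d=25 → on time
  J2: C=14, d=30 → on time
  J3: C=20, d=38 → on time
  J4: C=23, d=20 → TARDY
  J5: C=33, d=50 → on time
  J6: C=48, d=28 → TARDY
  J7: C=57, d=41 → TARDY
  J8: C=63, d=36 → TARDY
Tardy jobs: J4, J6, J7, J8
Count = 4


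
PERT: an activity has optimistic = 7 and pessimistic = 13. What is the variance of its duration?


σ² = ((p - o) / 6)² = (p - o)² / 36
= (13 - 7)² / 36
= 6² / 36
= 36 / 36
= 1.0000


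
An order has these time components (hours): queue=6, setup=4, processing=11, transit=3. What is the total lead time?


Lead time = queue + setup + processing + transit
= 6 + 4 + 11 + 3
= 24 hours


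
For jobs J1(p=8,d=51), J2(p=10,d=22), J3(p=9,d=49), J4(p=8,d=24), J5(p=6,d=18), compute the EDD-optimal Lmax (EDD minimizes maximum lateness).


EDD order: J5 → J2 → J4 → J3 → J1
Completion and lateness:
  J5: C=6, d=18, L=6-18=-12
  J2: C=16, d=22, L=16-22=-6
  J4: C=24, d=24, L=24-24=0
  J3: C=33, d=49, L=33-49=-16
  J1: C=41, d=51, L=41-51=-10
Lmax = max(-12, -6, 0, -16, -10)
= 0


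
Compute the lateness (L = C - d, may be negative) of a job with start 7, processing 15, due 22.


Completion = 7 + 15 = 22
Lateness = C - d = 22 - 22
= 0


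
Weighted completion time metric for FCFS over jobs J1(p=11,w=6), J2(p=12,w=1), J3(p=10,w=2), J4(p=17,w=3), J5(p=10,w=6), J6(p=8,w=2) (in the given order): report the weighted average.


Completion times:
  J1: C=11, w×C=6×11=66
  J2: C=23, w×C=1×23=23
  J3: C=33, w×C=2×33=66
  J4: C=50, w×C=3×50=150
  J5: C=60, w×C=6×60=360
  J6: C=68, w×C=2×68=136
Sum w×C = 801
Sum w = 20
Weighted avg = 801/20
= 40.05


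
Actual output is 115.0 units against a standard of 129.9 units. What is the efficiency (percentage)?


Efficiency = (actual / standard) × 100
= (115.0 / 129.9) × 100
= 88.5%


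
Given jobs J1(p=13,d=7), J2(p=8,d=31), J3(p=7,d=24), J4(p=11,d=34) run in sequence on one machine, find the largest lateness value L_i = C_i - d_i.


Lateness per job (L = C - d):
  J1: C=13, d=7, L=6
  J2: C=21, d=31, L=-10
  J3: C=28, d=24, L=4
  J4: C=39, d=34, L=5
Lmax = max(6, -10, 4, 5)
= 6


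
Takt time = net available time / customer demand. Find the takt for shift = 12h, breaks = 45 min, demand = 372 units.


Available = 12×60 - 45 = 675 min
Takt time = 675 / 372
= 1.81 min/unit


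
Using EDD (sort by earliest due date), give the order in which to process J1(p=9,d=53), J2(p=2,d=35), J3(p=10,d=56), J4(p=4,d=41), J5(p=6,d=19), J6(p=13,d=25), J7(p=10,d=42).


EDD: sort by earliest due date
  J5: d=19, p=6
  J6: d=25, p=13
  J2: d=35, p=2
  J4: d=41, p=4
  J7: d=42, p=10
  J1: d=53, p=9
  J3: d=56, p=10
Order: J5 → J6 → J2 → J4 → J7 → J1 → J3


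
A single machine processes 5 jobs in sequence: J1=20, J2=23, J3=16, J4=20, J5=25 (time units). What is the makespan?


Sequential makespan: sum all processing times
= 20 + 23 + 16 + 20 + 25
= 104 time units


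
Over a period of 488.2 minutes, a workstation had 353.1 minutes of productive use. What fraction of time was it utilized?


Utilization = busy / total × 100
= 353.1 / 488.2 × 100
= 72.3%


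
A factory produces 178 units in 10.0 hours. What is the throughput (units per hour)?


Throughput = units / time
= 178 / 10.0
= 17.8 units/hour


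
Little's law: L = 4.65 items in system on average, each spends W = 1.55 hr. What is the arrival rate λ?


Little's law: L = λW → λ = L / W
= 4.65 / 1.55
= 3.00 per hour


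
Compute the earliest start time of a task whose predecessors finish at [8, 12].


ES = max of all predecessor completion times
Predecessors: [8, 12]
ES = max(8, 12)
= 12


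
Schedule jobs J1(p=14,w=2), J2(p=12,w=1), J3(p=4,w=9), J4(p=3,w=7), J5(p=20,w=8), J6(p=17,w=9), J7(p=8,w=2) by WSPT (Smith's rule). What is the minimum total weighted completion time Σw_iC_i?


WSPT order (by p/w): J4 → J3 → J6 → J5 → J7 → J1 → J2
  J4: C=3, w·C=7×3=21
  J3: C=7, w·C=9×7=63
  J6: C=24, w·C=9×24=216
  J5: C=44, w·C=8×44=352
  J7: C=52, w·C=2×52=104
  J1: C=66, w·C=2×66=132
  J2: C=78, w·C=1×78=78
Σ w·C = 966
= 966


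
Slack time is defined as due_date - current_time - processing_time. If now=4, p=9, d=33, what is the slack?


Slack = due - current_time - processing
= 33 - 4 - 9
= 20


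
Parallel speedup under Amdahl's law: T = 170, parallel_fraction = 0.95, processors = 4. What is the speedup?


Amdahl's law: T_p = T × ((1-p) + p/N)
= 170 × ((1-0.95) + 0.95/4)
= 170 × (0.05 + 0.2375)
= 170 × 0.2875
= 48.88
Speedup = 170/48.88
= 3.48×


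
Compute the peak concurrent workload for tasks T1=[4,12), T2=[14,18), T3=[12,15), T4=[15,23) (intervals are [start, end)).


Check each time point for overlaps:
  t=14: 2 tasks active (T2, T3)
Max concurrent = 2


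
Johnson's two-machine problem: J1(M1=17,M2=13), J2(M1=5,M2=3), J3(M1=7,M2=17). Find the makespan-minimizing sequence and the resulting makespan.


Johnson's rule:
Group 1 (M1≤M2, sort by M1): ['J3']
Group 2 (M1>M2, sort desc M2): ['J1', 'J2']
Sequence: J3 → J1 → J2
Makespan calculation:
  J3: M1 done=7, M2 done=24
  J1: M1 done=24, M2 done=37
  J2: M1 done=29, M2 done=40
= Sequence: J3 → J1 → J2, Makespan: 40


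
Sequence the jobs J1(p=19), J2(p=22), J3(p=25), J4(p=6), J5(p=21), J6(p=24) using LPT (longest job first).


LPT: sort by longest processing time first
  J3: p=25
  J6: p=24
  J2: p=22
  J5: p=21
  J1: p=19
  J4: p=6
Order: J3 → J6 → J2 → J5 → J1 → J4


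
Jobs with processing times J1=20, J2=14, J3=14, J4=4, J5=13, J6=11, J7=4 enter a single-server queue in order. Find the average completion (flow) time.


Completion times:
  J1: completes at 20
  J2: completes at 34
  J3: completes at 48
  J4: completes at 52
  J5: completes at 65
  J6: completes at 76
  J7: completes at 80
Sum = 375
Average = 375/7
= 53.57


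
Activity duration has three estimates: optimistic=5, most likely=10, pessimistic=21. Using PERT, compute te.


te = (o + 4m + p) / 6
= (5 + 4×10 + 21) / 6
= (5 + 40 + 21) / 6
= 66 / 6
= 11.00


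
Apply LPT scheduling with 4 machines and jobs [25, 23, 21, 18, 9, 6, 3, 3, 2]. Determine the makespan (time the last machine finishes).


Jobs (LPT sorted): [25, 23, 21, 18, 9, 6, 3, 3, 2]
Machines: 4
  J=25 → Machine 1 (load: 0+25=25)
  J=23 → Machine 2 (load: 0+23=23)
  J=21 → Machine 3 (load: 0+21=21)
  J=18 → Machine 4 (load: 0+18=18)
  J=9 → Machine 4 (load: 18+9=27)
  J=6 → Machine 3 (load: 21+6=27)
  J=3 → Machine 2 (load: 23+3=26)
  J=3 → Machine 1 (load: 25+3=28)
  J=2 → Machine 2 (load: 26+2=28)
Machine loads: [28, 28, 27, 27]
Makespan = max = 28 time units


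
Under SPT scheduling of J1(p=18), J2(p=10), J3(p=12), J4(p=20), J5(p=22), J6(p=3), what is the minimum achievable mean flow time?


SPT order: J6 → J2 → J3 → J1 → J4 → J5
Completion times:
  J6: C=3
  J2: C=13
  J3: C=25
  J1: C=43
  J4: C=63
  J5: C=85
Sum = 232, n = 6
Mean flow = 232/6
= 38.67


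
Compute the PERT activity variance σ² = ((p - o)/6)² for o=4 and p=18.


σ² = ((p - o) / 6)² = (p - o)² / 36
= (18 - 4)² / 36
= 14² / 36
= 196 / 36
= 5.4444


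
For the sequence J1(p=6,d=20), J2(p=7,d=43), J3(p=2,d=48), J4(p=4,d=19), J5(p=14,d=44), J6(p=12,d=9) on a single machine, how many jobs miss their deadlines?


Completion vs due date:
  J1: C=6, d=20 → on time
  J2: C=13, d=43 → on time
  J3: C=15, d=48 → on time
  J4: C=19, d=19 → on time
  J5: C=33, d=44 → on time
  J6: C=45, d=9 → TARDY
Tardy jobs: J6
Count = 1


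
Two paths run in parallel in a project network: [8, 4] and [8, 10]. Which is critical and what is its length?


Path A: 8 + 4 = 12
Path B: 8 + 10 = 18
Critical path = longest = max(12, 18)
= 18 (Path B)


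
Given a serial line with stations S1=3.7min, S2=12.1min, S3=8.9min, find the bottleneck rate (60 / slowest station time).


Bottleneck = longest station time
Station times: [3.7, 12.1, 8.9]
Max = 12.1 min
Rate = 60 / 12.1
= 4.96 units/hour (bottleneck: 12.1min)


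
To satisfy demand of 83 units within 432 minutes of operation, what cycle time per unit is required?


Cycle time = available time / demand
= 432 / 83
= 5.20 min/unit


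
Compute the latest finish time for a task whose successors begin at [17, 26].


LF = min of all successor start times
Successors start at: [17, 26]
LF = min(17, 26)
= 17


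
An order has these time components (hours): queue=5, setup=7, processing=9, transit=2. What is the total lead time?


Lead time = queue + setup + processing + transit
= 5 + 7 + 9 + 2
= 23 hours


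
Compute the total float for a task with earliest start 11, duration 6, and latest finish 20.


EF = ES + duration = 11 + 6 = 17
LS = LF - duration = 20 - 6 = 14
Total Float = LF - EF = 20 - 17
(or LS - ES = 14 - 11)
= 3


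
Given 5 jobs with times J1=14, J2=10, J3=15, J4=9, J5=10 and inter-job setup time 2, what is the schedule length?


Makespan = Σ processing + (n-1) × setup
= (14 + 10 + 15 + 9 + 10) + (5-1)×2
= 58 + 8
= 66 time units


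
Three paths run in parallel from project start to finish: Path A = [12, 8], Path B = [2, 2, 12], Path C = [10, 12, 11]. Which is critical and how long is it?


Path A: 12 + 8 = 20
Path B: 2 + 2 + 12 = 16
Path C: 10 + 12 + 11 = 33
Critical path = longest = max(20, 16, 33)
= 33 (Path C)


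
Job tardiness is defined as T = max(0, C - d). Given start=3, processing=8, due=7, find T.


Completion = start + processing = 3 + 8 = 11
Tardiness = max(0, C - d) = max(0, 11 - 7)
= max(0, 4)
= 4


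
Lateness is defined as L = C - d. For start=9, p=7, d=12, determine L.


Completion = 9 + 7 = 16
Lateness = C - d = 16 - 12
= 4


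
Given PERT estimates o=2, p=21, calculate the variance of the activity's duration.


σ² = ((p - o) / 6)² = (p - o)² / 36
= (21 - 2)² / 36
= 19² / 36
= 361 / 36
= 10.0278


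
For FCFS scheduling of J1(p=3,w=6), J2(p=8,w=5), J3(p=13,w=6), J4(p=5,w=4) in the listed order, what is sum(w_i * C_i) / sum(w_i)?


Completion times:
  J1: C=3, w×C=6×3=18
  J2: C=11, w×C=5×11=55
  J3: C=24, w×C=6×24=144
  J4: C=29, w×C=4×29=116
Sum w×C = 333
Sum w = 21
Weighted avg = 333/21
= 15.86


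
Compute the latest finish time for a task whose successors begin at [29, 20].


LF = min of all successor start times
Successors start at: [29, 20]
LF = min(29, 20)
= 20


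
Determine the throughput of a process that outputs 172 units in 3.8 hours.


Throughput = units / time
= 172 / 3.8
= 45.3 units/hour


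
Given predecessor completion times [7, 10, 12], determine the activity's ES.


ES = max of all predecessor completion times
Predecessors: [7, 10, 12]
ES = max(7, 10, 12)
= 12


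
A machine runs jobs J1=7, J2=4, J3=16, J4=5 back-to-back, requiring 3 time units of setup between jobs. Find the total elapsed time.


Makespan = Σ processing + (n-1) × setup
= (7 + 4 + 16 + 5) + (4-1)×3
= 32 + 9
= 41 time units


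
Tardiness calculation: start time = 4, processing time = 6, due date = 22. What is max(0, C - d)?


Completion = start + processing = 4 + 6 = 10
Tardiness = max(0, C - d) = max(0, 10 - 22)
= max(0, -12)
= 0


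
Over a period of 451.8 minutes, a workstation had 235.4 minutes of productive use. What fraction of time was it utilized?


Utilization = busy / total × 100
= 235.4 / 451.8 × 100
= 52.1%


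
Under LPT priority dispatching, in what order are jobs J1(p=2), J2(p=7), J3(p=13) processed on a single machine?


LPT: sort by longest processing time first
  J3: p=13
  J2: p=7
  J1: p=2
Order: J3 → J2 → J1


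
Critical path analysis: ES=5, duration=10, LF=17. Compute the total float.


EF = ES + duration = 5 + 10 = 15
LS = LF - duration = 17 - 10 = 7
Total Float = LF - EF = 17 - 15
(or LS - ES = 7 - 5)
= 2


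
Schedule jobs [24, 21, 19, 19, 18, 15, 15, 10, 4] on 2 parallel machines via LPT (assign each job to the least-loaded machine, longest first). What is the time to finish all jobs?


Jobs (LPT sorted): [24, 21, 19, 19, 18, 15, 15, 10, 4]
Machines: 2
  J=24 → Machine 1 (load: 0+24=24)
  J=21 → Machine 2 (load: 0+21=21)
  J=19 → Machine 2 (load: 21+19=40)
  J=19 → Machine 1 (load: 24+19=43)
  J=18 → Machine 2 (load: 40+18=58)
  J=15 → Machine 1 (load: 43+15=58)
  J=15 → Machine 1 (load: 58+15=73)
  J=10 → Machine 2 (load: 58+10=68)
  J=4 → Machine 2 (load: 68+4=72)
Machine loads: [73, 72]
Makespan = max = 73 time units


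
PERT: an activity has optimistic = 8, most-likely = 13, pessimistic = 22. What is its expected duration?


te = (o + 4m + p) / 6
= (8 + 4×13 + 22) / 6
= (8 + 52 + 22) / 6
= 82 / 6
= 13.67


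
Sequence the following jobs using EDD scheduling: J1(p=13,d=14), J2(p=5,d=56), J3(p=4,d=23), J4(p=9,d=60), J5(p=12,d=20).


EDD: sort by earliest due date
  J1: d=14, p=13
  J5: d=20, p=12
  J3: d=23, p=4
  J2: d=56, p=5
  J4: d=60, p=9
Order: J1 → J5 → J3 → J2 → J4


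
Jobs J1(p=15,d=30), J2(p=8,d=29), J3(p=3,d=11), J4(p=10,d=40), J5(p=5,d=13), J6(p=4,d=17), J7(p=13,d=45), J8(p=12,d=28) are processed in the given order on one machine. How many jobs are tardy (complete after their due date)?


Completion vs due date:
  J1: C=15, d=30 → on time
  J2: C=23, d=29 → on time
  J3: C=26, d=11 → TARDY
  J4: C=36, d=40 → on time
  J5: C=41, d=13 → TARDY
  J6: C=45, d=17 → TARDY
  J7: C=58, d=45 → TARDY
  J8: C=70, d=28 → TARDY
Tardy jobs: J3, J5, J6, J7, J8
Count = 5


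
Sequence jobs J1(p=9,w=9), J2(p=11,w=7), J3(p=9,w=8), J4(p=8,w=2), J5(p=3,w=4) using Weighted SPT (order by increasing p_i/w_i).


WSPT (Smith's rule): sort by p/w ascending
  J5: p/w = 3/4 = 0.750
  J1: p/w = 9/9 = 1.000
  J3: p/w = 9/8 = 1.125
  J2: p/w = 11/7 = 1.571
  J4: p/w = 8/2 = 4.000
Order: J5 → J1 → J3 → J2 → J4


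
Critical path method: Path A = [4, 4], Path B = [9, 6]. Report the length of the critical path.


Path A: 4 + 4 = 8
Path B: 9 + 6 = 15
Critical path = longest = max(8, 15)
= 15 (Path B)


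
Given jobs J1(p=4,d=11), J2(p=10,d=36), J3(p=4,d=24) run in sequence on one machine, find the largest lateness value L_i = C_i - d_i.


Lateness per job (L = C - d):
  J1: C=4, d=11, L=-7
  J2: C=14, d=36, L=-22
  J3: C=18, d=24, L=-6
Lmax = max(-7, -22, -6)
= -6


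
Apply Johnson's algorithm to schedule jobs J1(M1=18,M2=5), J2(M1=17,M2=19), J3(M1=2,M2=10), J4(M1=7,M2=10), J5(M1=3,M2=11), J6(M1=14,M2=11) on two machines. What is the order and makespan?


Johnson's rule:
Group 1 (M1≤M2, sort by M1): ['J3', 'J5', 'J4', 'J2']
Group 2 (M1>M2, sort desc M2): ['J6', 'J1']
Sequence: J3 → J5 → J4 → J2 → J6 → J1
Makespan calculation:
  J3: M1 done=2, M2 done=12
  J5: M1 done=5, M2 done=23
  J4: M1 done=12, M2 done=33
  J2: M1 done=29, M2 done=52
  J6: M1 done=43, M2 done=63
  J1: M1 done=61, M2 done=68
= Sequence: J3 → J5 → J4 → J2 → J6 → J1, Makespan: 68


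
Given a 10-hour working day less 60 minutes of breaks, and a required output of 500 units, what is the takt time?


Available = 10×60 - 60 = 540 min
Takt time = 540 / 500
= 1.08 min/unit


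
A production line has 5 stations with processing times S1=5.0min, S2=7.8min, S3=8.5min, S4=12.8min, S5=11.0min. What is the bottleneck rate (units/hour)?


Bottleneck = longest station time
Station times: [5.0, 7.8, 8.5, 12.8, 11.0]
Max = 12.8 min
Rate = 60 / 12.8
= 4.69 units/hour (bottleneck: 12.8min)


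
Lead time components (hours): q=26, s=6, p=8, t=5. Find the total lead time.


Lead time = queue + setup + processing + transit
= 26 + 6 + 8 + 5
= 45 hours


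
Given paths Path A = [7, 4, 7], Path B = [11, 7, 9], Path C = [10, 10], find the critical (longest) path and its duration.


Path A: 7 + 4 + 7 = 18
Path B: 11 + 7 + 9 = 27
Path C: 10 + 10 = 20
Critical path = longest = max(18, 27, 20)
= 27 (Path B)


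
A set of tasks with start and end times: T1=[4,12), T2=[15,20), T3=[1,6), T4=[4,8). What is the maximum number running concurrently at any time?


Check each time point for overlaps:
  t=4: 3 tasks active (T1, T3, T4)
Max concurrent = 3


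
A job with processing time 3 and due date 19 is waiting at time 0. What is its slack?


Slack = due - current_time - processing
= 19 - 0 - 3
= 16


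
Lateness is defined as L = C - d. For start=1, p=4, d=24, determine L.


Completion = 1 + 4 = 5
Lateness = C - d = 5 - 24
= -19


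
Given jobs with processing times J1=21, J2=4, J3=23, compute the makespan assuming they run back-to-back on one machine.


Sequential makespan: sum all processing times
= 21 + 4 + 23
= 48 time units


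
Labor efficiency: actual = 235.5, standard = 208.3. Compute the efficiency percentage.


Efficiency = (actual / standard) × 100
= (235.5 / 208.3) × 100
= 113.1%


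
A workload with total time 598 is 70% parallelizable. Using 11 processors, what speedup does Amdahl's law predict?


Amdahl's law: T_p = T × ((1-p) + p/N)
= 598 × ((1-0.7) + 0.7/11)
= 598 × (0.30 + 0.0636)
= 598 × 0.3636
= 217.45
Speedup = 598/217.45
= 2.75×


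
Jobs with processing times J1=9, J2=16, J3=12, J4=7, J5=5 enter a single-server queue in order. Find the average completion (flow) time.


Completion times:
  J1: completes at 9
  J2: completes at 25
  J3: completes at 37
  J4: completes at 44
  J5: completes at 49
Sum = 164
Average = 164/5
= 32.80


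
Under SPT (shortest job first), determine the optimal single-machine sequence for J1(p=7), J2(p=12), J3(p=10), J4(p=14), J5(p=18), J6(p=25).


SPT: sort by shortest processing time
  J1: p=7
  J3: p=10
  J2: p=12
  J4: p=14
  J5: p=18
  J6: p=25
Order: J1 → J3 → J2 → J4 → J5 → J6


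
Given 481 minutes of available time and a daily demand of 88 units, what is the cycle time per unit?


Cycle time = available time / demand
= 481 / 88
= 5.47 min/unit


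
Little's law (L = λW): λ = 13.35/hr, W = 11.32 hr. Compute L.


Little's law: L = λ × W
= 13.35 × 11.32
= 151.12


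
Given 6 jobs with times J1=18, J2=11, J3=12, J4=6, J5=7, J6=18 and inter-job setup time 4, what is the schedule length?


Makespan = Σ processing + (n-1) × setup
= (18 + 11 + 12 + 6 + 7 + 18) + (6-1)×4
= 72 + 20
= 92 time units


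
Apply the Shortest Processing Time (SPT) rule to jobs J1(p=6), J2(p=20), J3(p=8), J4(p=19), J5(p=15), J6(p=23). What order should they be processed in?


SPT: sort by shortest processing time
  J1: p=6
  J3: p=8
  J5: p=15
  J4: p=19
  J2: p=20
  J6: p=23
Order: J1 → J3 → J5 → J4 → J2 → J6


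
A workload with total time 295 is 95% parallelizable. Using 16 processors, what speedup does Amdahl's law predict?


Amdahl's law: T_p = T × ((1-p) + p/N)
= 295 × ((1-0.95) + 0.95/16)
= 295 × (0.05 + 0.0594)
= 295 × 0.1094
= 32.27
Speedup = 295/32.27
= 9.14×


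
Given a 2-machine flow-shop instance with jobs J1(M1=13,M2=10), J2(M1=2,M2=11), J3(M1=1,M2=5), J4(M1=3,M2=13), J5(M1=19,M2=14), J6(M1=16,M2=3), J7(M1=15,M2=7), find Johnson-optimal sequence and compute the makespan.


Johnson's rule:
Group 1 (M1≤M2, sort by M1): ['J3', 'J2', 'J4']
Group 2 (M1>M2, sort desc M2): ['J5', 'J1', 'J7', 'J6']
Sequence: J3 → J2 → J4 → J5 → J1 → J7 → J6
Makespan calculation:
  J3: M1 done=1, M2 done=6
  J2: M1 done=3, M2 done=17
  J4: M1 done=6, M2 done=30
  J5: M1 done=25, M2 done=44
  J1: M1 done=38, M2 done=54
  J7: M1 done=53, M2 done=61
  J6: M1 done=69, M2 done=72
= Sequence: J3 → J2 → J4 → J5 → J1 → J7 → J6, Makespan: 72


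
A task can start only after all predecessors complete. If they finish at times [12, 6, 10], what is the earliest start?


ES = max of all predecessor completion times
Predecessors: [12, 6, 10]
ES = max(12, 6, 10)
= 12


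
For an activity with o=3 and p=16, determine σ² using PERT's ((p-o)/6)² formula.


σ² = ((p - o) / 6)² = (p - o)² / 36
= (16 - 3)² / 36
= 13² / 36
= 169 / 36
= 4.6944


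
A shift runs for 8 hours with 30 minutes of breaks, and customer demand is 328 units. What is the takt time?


Available = 8×60 - 30 = 450 min
Takt time = 450 / 328
= 1.37 min/unit


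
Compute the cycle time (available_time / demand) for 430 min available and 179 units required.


Cycle time = available time / demand
= 430 / 179
= 2.40 min/unit


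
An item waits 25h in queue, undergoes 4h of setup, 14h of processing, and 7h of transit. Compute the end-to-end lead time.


Lead time = queue + setup + processing + transit
= 25 + 4 + 14 + 7
= 50 hours


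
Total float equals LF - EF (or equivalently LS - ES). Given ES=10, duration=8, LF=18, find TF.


EF = ES + duration = 10 + 8 = 18
LS = LF - duration = 18 - 8 = 10
Total Float = LF - EF = 18 - 18
(or LS - ES = 10 - 10)
= 0


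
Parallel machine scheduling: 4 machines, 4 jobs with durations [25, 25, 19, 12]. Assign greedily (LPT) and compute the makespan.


Jobs (LPT sorted): [25, 25, 19, 12]
Machines: 4
  J=25 → Machine 1 (load: 0+25=25)
  J=25 → Machine 2 (load: 0+25=25)
  J=19 → Machine 3 (load: 0+19=19)
  J=12 → Machine 4 (load: 0+12=12)
Machine loads: [25, 25, 19, 12]
Makespan = max = 25 time units


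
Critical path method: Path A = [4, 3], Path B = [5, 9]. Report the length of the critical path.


Path A: 4 + 3 = 7
Path B: 5 + 9 = 14
Critical path = longest = max(7, 14)
= 14 (Path B)


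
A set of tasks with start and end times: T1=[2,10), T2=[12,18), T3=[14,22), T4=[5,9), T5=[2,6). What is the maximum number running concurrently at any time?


Check each time point for overlaps:
  t=5: 3 tasks active (T1, T4, T5)
Max concurrent = 3


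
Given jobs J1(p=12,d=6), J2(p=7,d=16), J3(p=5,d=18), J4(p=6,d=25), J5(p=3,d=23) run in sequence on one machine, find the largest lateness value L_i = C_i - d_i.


Lateness per job (L = C - d):
  J1: C=12, d=6, L=6
  J2: C=19, d=16, L=3
  J3: C=24, d=18, L=6
  J4: C=30, d=25, L=5
  J5: C=33, d=23, L=10
Lmax = max(6, 3, 6, 5, 10)
= 10


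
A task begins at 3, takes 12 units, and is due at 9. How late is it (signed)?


Completion = 3 + 12 = 15
Lateness = C - d = 15 - 9
= 6


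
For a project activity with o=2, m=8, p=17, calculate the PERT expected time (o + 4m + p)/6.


te = (o + 4m + p) / 6
= (2 + 4×8 + 17) / 6
= (2 + 32 + 17) / 6
= 51 / 6
= 8.50


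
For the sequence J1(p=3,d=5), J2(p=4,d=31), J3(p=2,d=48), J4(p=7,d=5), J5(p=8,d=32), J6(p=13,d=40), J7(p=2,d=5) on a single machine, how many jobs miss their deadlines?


Completion vs due date:
  J1: C=3, d=5 → on time
  J2: C=7, d=31 → on time
  J3: C=9, d=48 → on time
  J4: C=16, d=5 → TARDY
  J5: C=24, d=32 → on time
  J6: C=37, d=40 → on time
  J7: C=39, d=5 → TARDY
Tardy jobs: J4, J7
Count = 2


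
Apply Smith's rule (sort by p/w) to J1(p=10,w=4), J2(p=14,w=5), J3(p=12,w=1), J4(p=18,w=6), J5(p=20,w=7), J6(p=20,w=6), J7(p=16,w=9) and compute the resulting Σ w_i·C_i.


WSPT order (by p/w): J7 → J1 → J2 → J5 → J4 → J6 → J3
  J7: C=16, w·C=9×16=144
  J1: C=26, w·C=4×26=104
  J2: C=40, w·C=5×40=200
  J5: C=60, w·C=7×60=420
  J4: C=78, w·C=6×78=468
  J6: C=98, w·C=6×98=588
  J3: C=110, w·C=1×110=110
Σ w·C = 2034
= 2034


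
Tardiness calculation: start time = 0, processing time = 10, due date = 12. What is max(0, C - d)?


Completion = start + processing = 0 + 10 = 10
Tardiness = max(0, C - d) = max(0, 10 - 12)
= max(0, -2)
= 0


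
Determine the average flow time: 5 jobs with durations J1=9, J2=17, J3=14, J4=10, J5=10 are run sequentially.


Completion times:
  J1: completes at 9
  J2: completes at 26
  J3: completes at 40
  J4: completes at 50
  J5: completes at 60
Sum = 185
Average = 185/5
= 37.00


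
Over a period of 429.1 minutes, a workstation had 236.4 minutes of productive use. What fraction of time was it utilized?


Utilization = busy / total × 100
= 236.4 / 429.1 × 100
= 55.1%


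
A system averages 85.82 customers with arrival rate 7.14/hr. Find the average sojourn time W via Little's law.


Little's law: L = λW → W = L / λ
= 85.82 / 7.14
= 12.02 hours


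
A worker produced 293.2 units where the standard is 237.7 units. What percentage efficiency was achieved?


Efficiency = (actual / standard) × 100
= (293.2 / 237.7) × 100
= 123.3%


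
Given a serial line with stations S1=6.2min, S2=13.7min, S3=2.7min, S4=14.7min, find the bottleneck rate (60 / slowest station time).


Bottleneck = longest station time
Station times: [6.2, 13.7, 2.7, 14.7]
Max = 14.7 min
Rate = 60 / 14.7
= 4.08 units/hour (bottleneck: 14.7min)


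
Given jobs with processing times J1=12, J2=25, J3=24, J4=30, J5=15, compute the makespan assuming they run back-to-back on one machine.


Sequential makespan: sum all processing times
= 12 + 25 + 24 + 30 + 15
= 106 time units


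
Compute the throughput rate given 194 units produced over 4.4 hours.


Throughput = units / time
= 194 / 4.4
= 44.1 units/hour


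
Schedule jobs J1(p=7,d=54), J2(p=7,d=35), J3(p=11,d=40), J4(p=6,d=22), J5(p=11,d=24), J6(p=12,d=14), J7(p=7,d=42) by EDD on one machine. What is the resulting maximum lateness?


EDD order: J6 → J4 → J5 → J2 → J3 → J7 → J1
Completion and lateness:
  J6: C=12, d=14, L=12-14=-2
  J4: C=18, d=22, L=18-22=-4
  J5: C=29, d=24, L=29-24=5
  J2: C=36, d=35, L=36-35=1
  J3: C=47, d=40, L=47-40=7
  J7: C=54, d=42, L=54-42=12
  J1: C=61, d=54, L=61-54=7
Lmax = max(-2, -4, 5, 1, 7, 12, 7)
= 12


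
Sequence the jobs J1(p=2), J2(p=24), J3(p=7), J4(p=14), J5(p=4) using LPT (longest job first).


LPT: sort by longest processing time first
  J2: p=24
  J4: p=14
  J3: p=7
  J5: p=4
  J1: p=2
Order: J2 → J4 → J3 → J5 → J1


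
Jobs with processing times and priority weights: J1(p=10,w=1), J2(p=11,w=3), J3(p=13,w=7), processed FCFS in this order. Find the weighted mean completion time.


Completion times:
  J1: C=10, w×C=1×10=10
  J2: C=21, w×C=3×21=63
  J3: C=34, w×C=7×34=238
Sum w×C = 311
Sum w = 11
Weighted avg = 311/11
= 28.27


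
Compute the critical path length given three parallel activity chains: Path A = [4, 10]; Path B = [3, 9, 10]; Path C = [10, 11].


Path A: 4 + 10 = 14
Path B: 3 + 9 + 10 = 22
Path C: 10 + 11 = 21
Critical path = longest = max(14, 22, 21)
= 22 (Path B)


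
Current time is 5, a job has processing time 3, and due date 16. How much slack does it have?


Slack = due - current_time - processing
= 16 - 5 - 3
= 8


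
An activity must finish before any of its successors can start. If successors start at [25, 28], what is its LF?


LF = min of all successor start times
Successors start at: [25, 28]
LF = min(25, 28)
= 25


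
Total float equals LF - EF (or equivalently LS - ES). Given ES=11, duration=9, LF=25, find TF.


EF = ES + duration = 11 + 9 = 20
LS = LF - duration = 25 - 9 = 16
Total Float = LF - EF = 25 - 20
(or LS - ES = 16 - 11)
= 5


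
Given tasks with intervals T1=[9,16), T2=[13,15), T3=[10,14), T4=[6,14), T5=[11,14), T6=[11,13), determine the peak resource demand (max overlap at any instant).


Check each time point for overlaps:
  t=11: 5 tasks active (T1, T3, T4, T5, T6)
Max concurrent = 5


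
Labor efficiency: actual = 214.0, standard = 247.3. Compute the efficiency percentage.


Efficiency = (actual / standard) × 100
= (214.0 / 247.3) × 100
= 86.5%


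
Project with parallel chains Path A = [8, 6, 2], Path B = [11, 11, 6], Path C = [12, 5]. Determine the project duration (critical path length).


Path A: 8 + 6 + 2 = 16
Path B: 11 + 11 + 6 = 28
Path C: 12 + 5 = 17
Critical path = longest = max(16, 28, 17)
= 28 (Path B)


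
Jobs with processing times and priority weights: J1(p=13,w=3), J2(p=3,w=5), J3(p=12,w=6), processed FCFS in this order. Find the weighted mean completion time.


Completion times:
  J1: C=13, w×C=3×13=39
  J2: C=16, w×C=5×16=80
  J3: C=28, w×C=6×28=168
Sum w×C = 287
Sum w = 14
Weighted avg = 287/14
= 20.50


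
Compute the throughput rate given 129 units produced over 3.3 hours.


Throughput = units / time
= 129 / 3.3
= 39.1 units/hour


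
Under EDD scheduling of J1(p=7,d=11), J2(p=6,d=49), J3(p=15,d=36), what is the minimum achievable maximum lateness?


EDD order: J1 → J3 → J2
Completion and lateness:
  J1: C=7, d=11, L=7-11=-4
  J3: C=22, d=36, L=22-36=-14
  J2: C=28, d=49, L=28-49=-21
Lmax = max(-4, -14, -21)
= -4


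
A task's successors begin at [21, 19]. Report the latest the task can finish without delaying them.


LF = min of all successor start times
Successors start at: [21, 19]
LF = min(21, 19)
= 19


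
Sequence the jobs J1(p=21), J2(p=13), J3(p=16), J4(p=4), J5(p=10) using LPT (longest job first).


LPT: sort by longest processing time first
  J1: p=21
  J3: p=16
  J2: p=13
  J5: p=10
  J4: p=4
Order: J1 → J3 → J2 → J5 → J4


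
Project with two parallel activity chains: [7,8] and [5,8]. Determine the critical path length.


Path A: 7 + 8 = 15
Path B: 5 + 8 = 13
Critical path = longest = max(15, 13)
= 15 (Path A)


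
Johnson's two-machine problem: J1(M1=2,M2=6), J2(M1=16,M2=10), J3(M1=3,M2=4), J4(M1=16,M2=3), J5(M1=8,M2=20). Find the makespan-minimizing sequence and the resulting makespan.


Johnson's rule:
Group 1 (M1≤M2, sort by M1): ['J1', 'J3', 'J5']
Group 2 (M1>M2, sort desc M2): ['J2', 'J4']
Sequence: J1 → J3 → J5 → J2 → J4
Makespan calculation:
  J1: M1 done=2, M2 done=8
  J3: M1 done=5, M2 done=12
  J5: M1 done=13, M2 done=33
  J2: M1 done=29, M2 done=43
  J4: M1 done=45, M2 done=48
= Sequence: J1 → J3 → J5 → J2 → J4, Makespan: 48


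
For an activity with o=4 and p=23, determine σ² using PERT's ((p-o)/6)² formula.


σ² = ((p - o) / 6)² = (p - o)² / 36
= (23 - 4)² / 36
= 19² / 36
= 361 / 36
= 10.0278


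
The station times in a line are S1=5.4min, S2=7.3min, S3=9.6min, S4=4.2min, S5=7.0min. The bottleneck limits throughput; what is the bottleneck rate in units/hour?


Bottleneck = longest station time
Station times: [5.4, 7.3, 9.6, 4.2, 7.0]
Max = 9.6 min
Rate = 60 / 9.6
= 6.25 units/hour (bottleneck: 9.6min)


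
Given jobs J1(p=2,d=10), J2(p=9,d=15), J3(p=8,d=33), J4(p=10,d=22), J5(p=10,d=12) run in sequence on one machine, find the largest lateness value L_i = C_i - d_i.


Lateness per job (L = C - d):
  J1: C=2, d=10, L=-8
  J2: C=11, d=15, L=-4
  J3: C=19, d=33, L=-14
  J4: C=29, d=22, L=7
  J5: C=39, d=12, L=27
Lmax = max(-8, -4, -14, 7, 27)
= 27


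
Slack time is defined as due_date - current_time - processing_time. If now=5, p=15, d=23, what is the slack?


Slack = due - current_time - processing
= 23 - 5 - 15
= 3


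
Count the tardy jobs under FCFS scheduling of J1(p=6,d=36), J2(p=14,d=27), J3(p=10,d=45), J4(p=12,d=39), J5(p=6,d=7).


Completion vs due date:
  J1: C=6, d=36 → on time
  J2: C=20, d=27 → on time
  J3: C=30, d=45 → on time
  J4: C=42, d=39 → TARDY
  J5: C=48, d=7 → TARDY
Tardy jobs: J4, J5
Count = 2


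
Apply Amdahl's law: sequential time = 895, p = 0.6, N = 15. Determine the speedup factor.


Amdahl's law: T_p = T × ((1-p) + p/N)
= 895 × ((1-0.6) + 0.6/15)
= 895 × (0.40 + 0.0400)
= 895 × 0.4400
= 393.80
Speedup = 895/393.80
= 2.27×


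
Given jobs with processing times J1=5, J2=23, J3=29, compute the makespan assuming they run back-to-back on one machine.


Sequential makespan: sum all processing times
= 5 + 23 + 29
= 57 time units


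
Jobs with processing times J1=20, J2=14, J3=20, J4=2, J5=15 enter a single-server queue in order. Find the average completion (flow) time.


Completion times:
  J1: completes at 20
  J2: completes at 34
  J3: completes at 54
  J4: completes at 56
  J5: completes at 71
Sum = 235
Average = 235/5
= 47.00


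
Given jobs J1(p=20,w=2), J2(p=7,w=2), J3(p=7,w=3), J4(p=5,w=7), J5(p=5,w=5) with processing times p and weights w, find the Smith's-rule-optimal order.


WSPT (Smith's rule): sort by p/w ascending
  J4: p/w = 5/7 = 0.714
  J5: p/w = 5/5 = 1.000
  J3: p/w = 7/3 = 2.333
  J2: p/w = 7/2 = 3.500
  J1: p/w = 20/2 = 10.000
Order: J4 → J5 → J3 → J2 → J1


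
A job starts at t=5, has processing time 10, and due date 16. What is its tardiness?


Completion = start + processing = 5 + 10 = 15
Tardiness = max(0, C - d) = max(0, 15 - 16)
= max(0, -1)
= 0


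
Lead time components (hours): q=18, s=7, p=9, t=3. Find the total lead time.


Lead time = queue + setup + processing + transit
= 18 + 7 + 9 + 3
= 37 hours


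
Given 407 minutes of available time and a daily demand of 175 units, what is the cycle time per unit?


Cycle time = available time / demand
= 407 / 175
= 2.33 min/unit
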